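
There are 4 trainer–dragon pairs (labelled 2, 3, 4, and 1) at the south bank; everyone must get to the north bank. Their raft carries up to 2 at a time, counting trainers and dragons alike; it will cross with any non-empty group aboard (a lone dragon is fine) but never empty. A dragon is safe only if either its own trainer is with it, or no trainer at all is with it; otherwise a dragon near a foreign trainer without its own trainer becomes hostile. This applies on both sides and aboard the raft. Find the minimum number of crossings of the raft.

impossible

Following every safe sequence of crossings from the start, the most of the 8 that can be at the north bank as the raft arrives there on crossings 1, 3, 5 is 2, 3, 4 respectively; the best ever achieved is 4 of 8.
From crossing 7 on, no configuration arises that was not already reachable earlier: only 44 distinct safe configurations (who is on which side, and where the raft is) can ever be reached, none of them has everyone across, and every continuation just revisits them. So no valid plan exists.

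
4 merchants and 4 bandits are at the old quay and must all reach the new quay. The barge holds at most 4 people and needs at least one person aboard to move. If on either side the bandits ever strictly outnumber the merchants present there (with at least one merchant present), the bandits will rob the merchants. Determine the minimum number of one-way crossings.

5

Counting alone: each trip to the new quay takes at most 4 across and each return brings at least 1 back, so after t trips out (and t−1 returns) at most 4t − (t−1) of the 8 are across; that first reaches 8 at t = 3, so at least 5 crossings are needed.
The plan below uses exactly 5 crossings, so it is optimal:
1. 2 bandits → the new quay.  (the old quay: 4M 2B; the new quay: 0M 2B)
2. 1 bandit ← the old quay.  (the old quay: 4M 3B; the new quay: 0M 1B)
3. 4 merchants → the new quay.  (the old quay: 0M 3B; the new quay: 4M 1B)
4. 1 bandit ← the old quay.  (the old quay: 0M 4B; the new quay: 4M 0B)
5. 4 bandits → the new quay.  (the old quay: 0M 0B; the new quay: 4M 4B)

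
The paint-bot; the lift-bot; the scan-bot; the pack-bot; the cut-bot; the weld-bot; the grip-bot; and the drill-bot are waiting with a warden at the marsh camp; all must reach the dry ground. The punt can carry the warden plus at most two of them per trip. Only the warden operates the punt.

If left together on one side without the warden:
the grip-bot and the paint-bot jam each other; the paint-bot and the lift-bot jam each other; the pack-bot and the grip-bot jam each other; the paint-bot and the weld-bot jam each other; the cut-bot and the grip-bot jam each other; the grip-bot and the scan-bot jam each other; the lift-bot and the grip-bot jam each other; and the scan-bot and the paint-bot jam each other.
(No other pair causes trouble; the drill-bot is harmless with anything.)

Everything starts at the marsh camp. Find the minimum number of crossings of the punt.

Counting alone: the warden can take at most 2 across per trip to the dry ground, so moving all 8 needs at least 4 loaded trips out, with a return between consecutive ones — at least 7 crossings.
The safety rule pushes this higher. Following every safe sequence of crossings, the most of the 8 that can be at the dry ground as the punt arrives there on crossings 7, 9, 11 is 5, 6, 7 respectively — never all 8.
So no plan with fewer than 13 crossings exists, and this one achieves 13:
1. Warden goes to the dry ground with the grip-bot and the paint-bot.
2. Warden goes back to the marsh camp with the paint-bot.
3. Warden goes to the dry ground with the pack-bot and the paint-bot.
4. Warden goes back to the marsh camp with the grip-bot.
5. Warden goes to the dry ground with the cut-bot and the grip-bot.
6. Warden goes back to the marsh camp with the grip-bot.
7. Warden goes to the dry ground with the lift-bot and the scan-bot.
8. Warden goes back to the marsh camp with the paint-bot.
9. Warden goes to the dry ground with the paint-bot and the weld-bot.
10. Warden goes back to the marsh camp with the paint-bot.
11. Warden goes to the dry ground with the drill-bot and the paint-bot.
12. Warden goes back to the marsh camp with the paint-bot.
13. Warden goes to the dry ground with the grip-bot and the paint-bot.

13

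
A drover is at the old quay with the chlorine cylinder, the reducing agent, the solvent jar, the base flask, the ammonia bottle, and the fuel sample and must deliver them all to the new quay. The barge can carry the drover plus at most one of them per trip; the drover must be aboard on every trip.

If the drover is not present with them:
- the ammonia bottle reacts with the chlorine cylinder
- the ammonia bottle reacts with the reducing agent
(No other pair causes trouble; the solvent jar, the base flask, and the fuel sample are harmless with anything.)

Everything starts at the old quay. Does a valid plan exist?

1. Drover goes to the new quay with the ammonia bottle.  [the old quay: the base flask, the chlorine cylinder, the fuel sample, the reducing agent, the solvent jar | the new quay: the ammonia bottle]
2. Drover goes back to the old quay alone.  [the old quay: the base flask, the chlorine cylinder, the fuel sample, the reducing agent, the solvent jar | the new quay: the ammonia bottle]
3. Drover goes to the new quay with the chlorine cylinder.  [the old quay: the base flask, the fuel sample, the reducing agent, the solvent jar | the new quay: the ammonia bottle, the chlorine cylinder]
4. Drover goes back to the old quay with the ammonia bottle.  [the old quay: the ammonia bottle, the base flask, the fuel sample, the reducing agent, the solvent jar | the new quay: the chlorine cylinder]
5. Drover goes to the new quay with the reducing agent.  [the old quay: the ammonia bottle, the base flask, the fuel sample, the solvent jar | the new quay: the chlorine cylinder, the reducing agent]
6. Drover goes back to the old quay alone.  [the old quay: the ammonia bottle, the base flask, the fuel sample, the solvent jar | the new quay: the chlorine cylinder, the reducing agent]
7. Drover goes to the new quay with the solvent jar.  [the old quay: the ammonia bottle, the base flask, the fuel sample | the new quay: the chlorine cylinder, the reducing agent, the solvent jar]
8. Drover goes back to the old quay alone.  [the old quay: the ammonia bottle, the base flask, the fuel sample | the new quay: the chlorine cylinder, the reducing agent, the solvent jar]
9. Drover goes to the new quay with the base flask.  [the old quay: the ammonia bottle, the fuel sample | the new quay: the base flask, the chlorine cylinder, the reducing agent, the solvent jar]
10. Drover goes back to the old quay alone.  [the old quay: the ammonia bottle, the fuel sample | the new quay: the base flask, the chlorine cylinder, the reducing agent, the solvent jar]
11. Drover goes to the new quay with the fuel sample.  [the old quay: the ammonia bottle | the new quay: the base flask, the chlorine cylinder, the fuel sample, the reducing agent, the solvent jar]
12. Drover goes back to the old quay alone.  [the old quay: the ammonia bottle | the new quay: the base flask, the chlorine cylinder, the fuel sample, the reducing agent, the solvent jar]
13. Drover goes to the new quay with the ammonia bottle.  [the old quay: — | the new quay: the ammonia bottle, the base flask, the chlorine cylinder, the fuel sample, the reducing agent, the solvent jar]

Yes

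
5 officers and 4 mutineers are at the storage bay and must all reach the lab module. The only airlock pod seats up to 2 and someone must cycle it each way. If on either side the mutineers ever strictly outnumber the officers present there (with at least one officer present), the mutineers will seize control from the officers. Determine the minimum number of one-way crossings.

15

Counting alone: each trip to the lab module takes at most 2 across and each return brings at least 1 back, so after t trips out (and t−1 returns) at most 2t − (t−1) of the 9 are across; that first reaches 9 at t = 8, so at least 15 crossings are needed.
The plan below uses exactly 15 crossings, so it is optimal:
1. 2 mutineers → the lab module.  (the storage bay: 5O 2M; the lab module: 0O 2M)
2. 1 mutineer ← the storage bay.  (the storage bay: 5O 3M; the lab module: 0O 1M)
3. 2 mutineers → the lab module.  (the storage bay: 5O 1M; the lab module: 0O 3M)
4. 1 mutineer ← the storage bay.  (the storage bay: 5O 2M; the lab module: 0O 2M)
5. 2 officers → the lab module.  (the storage bay: 3O 2M; the lab module: 2O 2M)
6. 1 mutineer ← the storage bay.  (the storage bay: 3O 3M; the lab module: 2O 1M)
7. 1 officer and 1 mutineer → the lab module.  (the storage bay: 2O 2M; the lab module: 3O 2M)
8. 1 officer ← the storage bay.  (the storage bay: 3O 2M; the lab module: 2O 2M)
9. 1 officer and 1 mutineer → the lab module.  (the storage bay: 2O 1M; the lab module: 3O 3M)
10. 1 mutineer ← the storage bay.  (the storage bay: 2O 2M; the lab module: 3O 2M)
11. 1 officer and 1 mutineer → the lab module.  (the storage bay: 1O 1M; the lab module: 4O 3M)
12. 1 officer ← the storage bay.  (the storage bay: 2O 1M; the lab module: 3O 3M)
13. 1 officer and 1 mutineer → the lab module.  (the storage bay: 1O 0M; the lab module: 4O 4M)
14. 1 mutineer ← the storage bay.  (the storage bay: 1O 1M; the lab module: 4O 3M)
15. 1 officer and 1 mutineer → the lab module.  (the storage bay: 0O 0M; the lab module: 5O 4M)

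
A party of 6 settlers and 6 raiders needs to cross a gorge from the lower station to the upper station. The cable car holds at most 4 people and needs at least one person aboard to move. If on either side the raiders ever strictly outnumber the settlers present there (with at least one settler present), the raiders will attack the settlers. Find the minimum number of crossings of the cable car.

Counting alone: each trip to the upper station takes at most 4 across and each return brings at least 1 back, so after t trips out (and t−1 returns) at most 4t − (t−1) of the 12 are across; that first reaches 12 at t = 4, so at least 7 crossings are needed.
The safety rule pushes this higher. Following every safe sequence of crossings, the most of the 12 that can be at the upper station as the cable car arrives there on crossing 7 is 11 — never all 12.
So no plan with fewer than 9 crossings exists, and this one achieves 9:
1. 2 raiders → the upper station.  (the lower station: 6S 4R; the upper station: 0S 2R)
2. 1 raider ← the lower station.  (the lower station: 6S 5R; the upper station: 0S 1R)
3. 4 raiders → the upper station.  (the lower station: 6S 1R; the upper station: 0S 5R)
4. 1 raider ← the lower station.  (the lower station: 6S 2R; the upper station: 0S 4R)
5. 4 settlers → the upper station.  (the lower station: 2S 2R; the upper station: 4S 4R)
6. 1 settler and 1 raider ← the lower station.  (the lower station: 3S 3R; the upper station: 3S 3R)
7. 2 settlers and 2 raiders → the upper station.  (the lower station: 1S 1R; the upper station: 5S 5R)
8. 1 settler and 1 raider ← the lower station.  (the lower station: 2S 2R; the upper station: 4S 4R)
9. 2 settlers and 2 raiders → the upper station.  (the lower station: 0S 0R; the upper station: 6S 6R)

9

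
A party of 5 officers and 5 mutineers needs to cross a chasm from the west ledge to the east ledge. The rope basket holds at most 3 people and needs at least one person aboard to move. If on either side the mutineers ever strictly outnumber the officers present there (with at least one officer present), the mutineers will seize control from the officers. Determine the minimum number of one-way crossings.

11

Counting alone: each trip to the east ledge takes at most 3 across and each return brings at least 1 back, so after t trips out (and t−1 returns) at most 3t − (t−1) of the 10 are across; that first reaches 10 at t = 5, so at least 9 crossings are needed.
The safety rule pushes this higher. Following every safe sequence of crossings, the most of the 10 that can be at the east ledge as the rope basket arrives there on crossing 9 is 9 — never all 10.
So no plan with fewer than 11 crossings exists, and this one achieves 11:
1. 2 mutineers → the east ledge.  (the west ledge: 5O 3M; the east ledge: 0O 2M)
2. 1 mutineer ← the west ledge.  (the west ledge: 5O 4M; the east ledge: 0O 1M)
3. 3 mutineers → the east ledge.  (the west ledge: 5O 1M; the east ledge: 0O 4M)
4. 1 mutineer ← the west ledge.  (the west ledge: 5O 2M; the east ledge: 0O 3M)
5. 3 officers → the east ledge.  (the west ledge: 2O 2M; the east ledge: 3O 3M)
6. 1 officer and 1 mutineer ← the west ledge.  (the west ledge: 3O 3M; the east ledge: 2O 2M)
7. 3 officers → the east ledge.  (the west ledge: 0O 3M; the east ledge: 5O 2M)
8. 1 mutineer ← the west ledge.  (the west ledge: 0O 4M; the east ledge: 5O 1M)
9. 2 mutineers → the east ledge.  (the west ledge: 0O 2M; the east ledge: 5O 3M)
10. 1 mutineer ← the west ledge.  (the west ledge: 0O 3M; the east ledge: 5O 2M)
11. 3 mutineers → the east ledge.  (the west ledge: 0O 0M; the east ledge: 5O 5M)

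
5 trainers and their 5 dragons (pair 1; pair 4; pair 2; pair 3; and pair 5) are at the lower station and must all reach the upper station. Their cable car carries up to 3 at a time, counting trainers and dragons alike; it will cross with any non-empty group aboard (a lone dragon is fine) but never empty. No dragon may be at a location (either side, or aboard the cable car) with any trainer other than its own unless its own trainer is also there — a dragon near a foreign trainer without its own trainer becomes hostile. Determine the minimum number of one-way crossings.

11

Counting alone: each trip to the upper station takes at most 3 across and each return brings at least 1 back, so after t trips out (and t−1 returns) at most 3t − (t−1) of the 10 are across; that first reaches 10 at t = 5, so at least 9 crossings are needed.
The safety rule pushes this higher. Following every safe sequence of crossings, the most of the 10 that can be at the upper station as the cable car arrives there on crossing 9 is 9 — never all 10.
So no plan with fewer than 11 crossings exists, and this one achieves 11:
1. dragon 1 and trainer 1 cross → the upper station.
2. trainer 1 crosses ← the lower station.
3. dragon 2, dragon 3, and dragon 4 cross → the upper station.
4. dragon 1 crosses ← the lower station.
5. trainer 2, trainer 3, and trainer 4 cross → the upper station.
6. dragon 4 and trainer 4 cross ← the lower station.
7. trainer 1, trainer 4, and trainer 5 cross → the upper station.
8. dragon 2 crosses ← the lower station.
9. dragon 1 and dragon 4 cross → the upper station.
10. dragon 1 crosses ← the lower station.
11. dragon 1, dragon 2, and dragon 5 cross → the upper station.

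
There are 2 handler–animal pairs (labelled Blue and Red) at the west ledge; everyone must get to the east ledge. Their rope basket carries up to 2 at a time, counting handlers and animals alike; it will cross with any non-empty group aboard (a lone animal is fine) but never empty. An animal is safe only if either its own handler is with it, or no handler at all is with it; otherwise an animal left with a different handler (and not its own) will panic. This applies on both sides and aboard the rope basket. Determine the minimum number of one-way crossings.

Counting alone: each trip to the east ledge takes at most 2 across and each return brings at least 1 back, so after t trips out (and t−1 returns) at most 2t − (t−1) of the 4 are across; that first reaches 4 at t = 3, so at least 5 crossings are needed.
The plan below uses exactly 5 crossings, so it is optimal:
1. animal Blue and handler Blue cross → the east ledge.
2. handler Blue crosses ← the west ledge.
3. handler Blue and handler Red cross → the east ledge.
4. handler Red crosses ← the west ledge.
5. animal Red and handler Red cross → the east ledge.

5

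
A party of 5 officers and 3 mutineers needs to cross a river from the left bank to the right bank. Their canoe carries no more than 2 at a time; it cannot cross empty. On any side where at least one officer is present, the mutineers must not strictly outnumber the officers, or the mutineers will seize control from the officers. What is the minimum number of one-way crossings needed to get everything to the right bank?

13

Counting alone: each trip to the right bank takes at most 2 across and each return brings at least 1 back, so after t trips out (and t−1 returns) at most 2t − (t−1) of the 8 are across; that first reaches 8 at t = 7, so at least 13 crossings are needed.
The plan below uses exactly 13 crossings, so it is optimal:
1. 2 mutineers → the right bank.  (the left bank: 5O 1M; the right bank: 0O 2M)
2. 1 mutineer ← the left bank.  (the left bank: 5O 2M; the right bank: 0O 1M)
3. 2 mutineers → the right bank.  (the left bank: 5O 0M; the right bank: 0O 3M)
4. 1 mutineer ← the left bank.  (the left bank: 5O 1M; the right bank: 0O 2M)
5. 2 officers → the right bank.  (the left bank: 3O 1M; the right bank: 2O 2M)
6. 1 mutineer ← the left bank.  (the left bank: 3O 2M; the right bank: 2O 1M)
7. 1 officer and 1 mutineer → the right bank.  (the left bank: 2O 1M; the right bank: 3O 2M)
8. 1 mutineer ← the left bank.  (the left bank: 2O 2M; the right bank: 3O 1M)
9. 2 mutineers → the right bank.  (the left bank: 2O 0M; the right bank: 3O 3M)
10. 1 mutineer ← the left bank.  (the left bank: 2O 1M; the right bank: 3O 2M)
11. 1 officer and 1 mutineer → the right bank.  (the left bank: 1O 0M; the right bank: 4O 3M)
12. 1 mutineer ← the left bank.  (the left bank: 1O 1M; the right bank: 4O 2M)
13. 1 officer and 1 mutineer → the right bank.  (the left bank: 0O 0M; the right bank: 5O 3M)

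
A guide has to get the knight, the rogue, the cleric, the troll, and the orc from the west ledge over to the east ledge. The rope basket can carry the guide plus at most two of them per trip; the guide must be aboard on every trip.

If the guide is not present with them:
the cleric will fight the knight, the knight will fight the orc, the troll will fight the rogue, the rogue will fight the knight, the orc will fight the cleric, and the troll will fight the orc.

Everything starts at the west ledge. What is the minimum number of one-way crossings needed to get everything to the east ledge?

Whatever the first load, the items left behind include a forbidden pair without the guide. No opening move is safe, so no plan exists.

impossible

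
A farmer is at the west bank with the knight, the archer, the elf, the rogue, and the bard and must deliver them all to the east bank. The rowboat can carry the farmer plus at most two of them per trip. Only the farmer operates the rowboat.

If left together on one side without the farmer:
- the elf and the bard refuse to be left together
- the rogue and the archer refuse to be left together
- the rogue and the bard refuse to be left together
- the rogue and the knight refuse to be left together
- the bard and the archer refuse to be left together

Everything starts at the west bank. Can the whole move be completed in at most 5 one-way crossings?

No

Counting alone: the farmer can take at most 2 across per trip to the east bank, so moving all 5 needs at least 3 loaded trips out, with a return between consecutive ones — at least 5 crossings.
The safety rule pushes this higher. Following every safe sequence of crossings, the most of the 5 that can be at the east bank as the rowboat arrives there on crossing 5 is 4 — never all 5.
So the move cannot be finished within 5 crossings. (The shortest complete plan takes 7:)
1. Farmer goes to the east bank with the bard and the rogue.
2. Farmer goes back to the west bank with the rogue.
3. Farmer goes to the east bank with the archer and the knight.
4. Farmer goes back to the west bank with the archer.
5. Farmer goes to the east bank with the archer and the elf.
6. Farmer goes back to the west bank with the bard.
7. Farmer goes to the east bank with the bard and the rogue.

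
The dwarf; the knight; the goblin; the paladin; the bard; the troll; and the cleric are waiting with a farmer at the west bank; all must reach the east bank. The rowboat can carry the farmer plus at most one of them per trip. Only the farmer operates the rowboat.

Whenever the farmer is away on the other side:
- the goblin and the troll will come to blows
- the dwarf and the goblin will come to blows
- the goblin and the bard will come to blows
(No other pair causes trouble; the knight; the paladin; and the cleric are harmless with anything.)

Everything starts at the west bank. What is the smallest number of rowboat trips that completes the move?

impossible

Following every safe sequence of crossings from the start, the most of the 7 that can be at the east bank as the rowboat arrives there on crossings 1, 3, 5, 7, 9 is 1, 2, 3, 4, 5 respectively; the best ever achieved is 5 of 7.
From crossing 11 on, no configuration arises that was not already reachable earlier: only 72 distinct safe configurations (who is on which side, and where the rowboat is) can ever be reached, none of them has everyone across, and every continuation just revisits them. So no valid plan exists.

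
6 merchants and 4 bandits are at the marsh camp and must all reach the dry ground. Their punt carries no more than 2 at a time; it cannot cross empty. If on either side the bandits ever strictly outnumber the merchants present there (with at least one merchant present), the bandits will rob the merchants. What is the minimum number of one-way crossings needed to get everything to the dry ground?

Counting alone: each trip to the dry ground takes at most 2 across and each return brings at least 1 back, so after t trips out (and t−1 returns) at most 2t − (t−1) of the 10 are across; that first reaches 10 at t = 9, so at least 17 crossings are needed.
The plan below uses exactly 17 crossings, so it is optimal:
1. 2 bandits → the dry ground.  (the marsh camp: 6M 2B; the dry ground: 0M 2B)
2. 1 bandit ← the marsh camp.  (the marsh camp: 6M 3B; the dry ground: 0M 1B)
3. 2 bandits → the dry ground.  (the marsh camp: 6M 1B; the dry ground: 0M 3B)
4. 1 bandit ← the marsh camp.  (the marsh camp: 6M 2B; the dry ground: 0M 2B)
5. 2 merchants → the dry ground.  (the marsh camp: 4M 2B; the dry ground: 2M 2B)
6. 1 bandit ← the marsh camp.  (the marsh camp: 4M 3B; the dry ground: 2M 1B)
7. 1 merchant and 1 bandit → the dry ground.  (the marsh camp: 3M 2B; the dry ground: 3M 2B)
8. 1 bandit ← the marsh camp.  (the marsh camp: 3M 3B; the dry ground: 3M 1B)
9. 2 bandits → the dry ground.  (the marsh camp: 3M 1B; the dry ground: 3M 3B)
10. 1 bandit ← the marsh camp.  (the marsh camp: 3M 2B; the dry ground: 3M 2B)
11. 1 merchant and 1 bandit → the dry ground.  (the marsh camp: 2M 1B; the dry ground: 4M 3B)
12. 1 bandit ← the marsh camp.  (the marsh camp: 2M 2B; the dry ground: 4M 2B)
13. 2 bandits → the dry ground.  (the marsh camp: 2M 0B; the dry ground: 4M 4B)
14. 1 bandit ← the marsh camp.  (the marsh camp: 2M 1B; the dry ground: 4M 3B)
15. 1 merchant and 1 bandit → the dry ground.  (the marsh camp: 1M 0B; the dry ground: 5M 4B)
16. 1 bandit ← the marsh camp.  (the marsh camp: 1M 1B; the dry ground: 5M 3B)
17. 1 merchant and 1 bandit → the dry ground.  (the marsh camp: 0M 0B; the dry ground: 6M 4B)

17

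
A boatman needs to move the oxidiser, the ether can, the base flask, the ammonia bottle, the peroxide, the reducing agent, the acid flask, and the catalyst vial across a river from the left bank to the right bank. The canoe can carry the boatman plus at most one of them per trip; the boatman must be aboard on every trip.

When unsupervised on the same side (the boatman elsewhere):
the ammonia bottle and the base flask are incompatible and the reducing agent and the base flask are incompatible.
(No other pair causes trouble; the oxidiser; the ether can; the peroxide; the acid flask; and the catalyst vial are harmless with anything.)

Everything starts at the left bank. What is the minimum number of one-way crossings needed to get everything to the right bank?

17

Counting alone: the boatman can take at most 1 across per trip to the right bank, so moving all 8 needs at least 8 loaded trips out, with a return between consecutive ones — at least 15 crossings.
The safety rule pushes this higher. Following every safe sequence of crossings, the most of the 8 that can be at the right bank as the canoe arrives there on crossing 15 is 7 — never all 8.
So no plan with fewer than 17 crossings exists, and this one achieves 17:
1. Boatman goes to the right bank with the base flask.
2. Boatman goes back to the left bank alone.
3. Boatman goes to the right bank with the oxidiser.
4. Boatman goes back to the left bank alone.
5. Boatman goes to the right bank with the ether can.
6. Boatman goes back to the left bank alone.
7. Boatman goes to the right bank with the ammonia bottle.
8. Boatman goes back to the left bank with the base flask.
9. Boatman goes to the right bank with the reducing agent.
10. Boatman goes back to the left bank alone.
11. Boatman goes to the right bank with the peroxide.
12. Boatman goes back to the left bank alone.
13. Boatman goes to the right bank with the acid flask.
14. Boatman goes back to the left bank alone.
15. Boatman goes to the right bank with the catalyst vial.
16. Boatman goes back to the left bank alone.
17. Boatman goes to the right bank with the base flask.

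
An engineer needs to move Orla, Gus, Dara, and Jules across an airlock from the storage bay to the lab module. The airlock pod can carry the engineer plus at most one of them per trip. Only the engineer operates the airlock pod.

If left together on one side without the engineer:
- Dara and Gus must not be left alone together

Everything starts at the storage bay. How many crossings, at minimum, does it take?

Counting alone: the engineer can take at most 1 across per trip to the lab module, so moving all 4 needs at least 4 loaded trips out, with a return between consecutive ones — at least 7 crossings.
The plan below uses exactly 7 crossings, so it is optimal:
1. Engineer goes to the lab module with Gus.  [the storage bay: Dara, Jules, Orla | the lab module: Gus]
2. Engineer goes back to the storage bay alone.  [the storage bay: Dara, Jules, Orla | the lab module: Gus]
3. Engineer goes to the lab module with Orla.  [the storage bay: Dara, Jules | the lab module: Gus, Orla]
4. Engineer goes back to the storage bay alone.  [the storage bay: Dara, Jules | the lab module: Gus, Orla]
5. Engineer goes to the lab module with Jules.  [the storage bay: Dara | the lab module: Gus, Jules, Orla]
6. Engineer goes back to the storage bay alone.  [the storage bay: Dara | the lab module: Gus, Jules, Orla]
7. Engineer goes to the lab module with Dara.  [the storage bay: — | the lab module: Dara, Gus, Jules, Orla]

7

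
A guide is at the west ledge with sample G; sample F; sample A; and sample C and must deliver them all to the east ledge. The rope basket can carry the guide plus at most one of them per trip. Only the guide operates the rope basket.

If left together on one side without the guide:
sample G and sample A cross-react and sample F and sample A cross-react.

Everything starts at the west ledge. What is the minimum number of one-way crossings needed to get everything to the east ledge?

9

Counting alone: the guide can take at most 1 across per trip to the east ledge, so moving all 4 needs at least 4 loaded trips out, with a return between consecutive ones — at least 7 crossings.
The safety rule pushes this higher. Following every safe sequence of crossings, the most of the 4 that can be at the east ledge as the rope basket arrives there on crossing 7 is 3 — never all 4.
So no plan with fewer than 9 crossings exists, and this one achieves 9:
1. Guide goes to the east ledge with sample A.
2. Guide goes back to the west ledge alone.
3. Guide goes to the east ledge with sample G.
4. Guide goes back to the west ledge with sample A.
5. Guide goes to the east ledge with sample F.
6. Guide goes back to the west ledge alone.
7. Guide goes to the east ledge with sample C.
8. Guide goes back to the west ledge alone.
9. Guide goes to the east ledge with sample A.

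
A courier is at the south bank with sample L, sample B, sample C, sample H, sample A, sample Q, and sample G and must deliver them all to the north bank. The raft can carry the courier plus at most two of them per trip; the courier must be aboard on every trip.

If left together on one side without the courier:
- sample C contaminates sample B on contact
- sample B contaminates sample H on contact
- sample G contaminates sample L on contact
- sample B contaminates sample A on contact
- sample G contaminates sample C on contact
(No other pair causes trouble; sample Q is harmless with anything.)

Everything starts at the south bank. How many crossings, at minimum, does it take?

Counting alone: the courier can take at most 2 across per trip to the north bank, so moving all 7 needs at least 4 loaded trips out, with a return between consecutive ones — at least 7 crossings.
The safety rule pushes this higher. Following every safe sequence of crossings, the most of the 7 that can be at the north bank as the raft arrives there on crossing 7 is 6 — never all 7.
So no plan with fewer than 9 crossings exists, and this one achieves 9:
1. Courier goes to the north bank with sample B and sample G.  [the south bank: sample A, sample C, sample H, sample L, sample Q | the north bank: sample B, sample G]
2. Courier goes back to the south bank alone.  [the south bank: sample A, sample C, sample H, sample L, sample Q | the north bank: sample B, sample G]
3. Courier goes to the north bank with sample L.  [the south bank: sample A, sample C, sample H, sample Q | the north bank: sample B, sample G, sample L]
4. Courier goes back to the south bank with sample G.  [the south bank: sample A, sample C, sample G, sample H, sample Q | the north bank: sample B, sample L]
5. Courier goes to the north bank with sample C and sample H.  [the south bank: sample A, sample G, sample Q | the north bank: sample B, sample C, sample H, sample L]
6. Courier goes back to the south bank with sample B.  [the south bank: sample A, sample B, sample G, sample Q | the north bank: sample C, sample H, sample L]
7. Courier goes to the north bank with sample A and sample Q.  [the south bank: sample B, sample G | the north bank: sample A, sample C, sample H, sample L, sample Q]
8. Courier goes back to the south bank alone.  [the south bank: sample B, sample G | the north bank: sample A, sample C, sample H, sample L, sample Q]
9. Courier goes to the north bank with sample B and sample G.  [the south bank: — | the north bank: sample A, sample B, sample C, sample G, sample H, sample L, sample Q]

9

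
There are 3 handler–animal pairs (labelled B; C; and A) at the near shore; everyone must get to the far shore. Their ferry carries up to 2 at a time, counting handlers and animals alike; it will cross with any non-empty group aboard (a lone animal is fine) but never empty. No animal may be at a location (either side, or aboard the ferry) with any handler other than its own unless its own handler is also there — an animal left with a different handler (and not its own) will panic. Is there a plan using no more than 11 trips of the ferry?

Yes

Yes — this plan uses 11 crossings (≤ 11):
1. animal B and handler B cross → the far shore.
2. handler B crosses ← the near shore.
3. animal A and animal C cross → the far shore.
4. animal B crosses ← the near shore.
5. handler A and handler C cross → the far shore.
6. animal C and handler C cross ← the near shore.
7. handler B and handler C cross → the far shore.
8. animal A crosses ← the near shore.
9. animal B and animal C cross → the far shore.
10. handler A crosses ← the near shore.
11. animal A and handler A cross → the far shore.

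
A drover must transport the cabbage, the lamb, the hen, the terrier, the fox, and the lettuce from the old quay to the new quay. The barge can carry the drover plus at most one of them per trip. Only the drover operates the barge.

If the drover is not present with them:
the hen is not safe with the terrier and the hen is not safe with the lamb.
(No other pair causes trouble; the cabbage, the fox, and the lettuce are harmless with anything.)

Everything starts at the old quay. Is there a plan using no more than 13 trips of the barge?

Yes

Yes — this plan uses 13 crossings (≤ 13):
1. Drover goes to the new quay with the hen.  [the old quay: the cabbage, the fox, the lamb, the lettuce, the terrier | the new quay: the hen]
2. Drover goes back to the old quay alone.  [the old quay: the cabbage, the fox, the lamb, the lettuce, the terrier | the new quay: the hen]
3. Drover goes to the new quay with the cabbage.  [the old quay: the fox, the lamb, the lettuce, the terrier | the new quay: the cabbage, the hen]
4. Drover goes back to the old quay alone.  [the old quay: the fox, the lamb, the lettuce, the terrier | the new quay: the cabbage, the hen]
5. Drover goes to the new quay with the lamb.  [the old quay: the fox, the lettuce, the terrier | the new quay: the cabbage, the hen, the lamb]
6. Drover goes back to the old quay with the hen.  [the old quay: the fox, the hen, the lettuce, the terrier | the new quay: the cabbage, the lamb]
7. Drover goes to the new quay with the terrier.  [the old quay: the fox, the hen, the lettuce | the new quay: the cabbage, the lamb, the terrier]
8. Drover goes back to the old quay alone.  [the old quay: the fox, the hen, the lettuce | the new quay: the cabbage, the lamb, the terrier]
9. Drover goes to the new quay with the fox.  [the old quay: the hen, the lettuce | the new quay: the cabbage, the fox, the lamb, the terrier]
10. Drover goes back to the old quay alone.  [the old quay: the hen, the lettuce | the new quay: the cabbage, the fox, the lamb, the terrier]
11. Drover goes to the new quay with the lettuce.  [the old quay: the hen | the new quay: the cabbage, the fox, the lamb, the lettuce, the terrier]
12. Drover goes back to the old quay alone.  [the old quay: the hen | the new quay: the cabbage, the fox, the lamb, the lettuce, the terrier]
13. Drover goes to the new quay with the hen.  [the old quay: — | the new quay: the cabbage, the fox, the hen, the lamb, the lettuce, the terrier]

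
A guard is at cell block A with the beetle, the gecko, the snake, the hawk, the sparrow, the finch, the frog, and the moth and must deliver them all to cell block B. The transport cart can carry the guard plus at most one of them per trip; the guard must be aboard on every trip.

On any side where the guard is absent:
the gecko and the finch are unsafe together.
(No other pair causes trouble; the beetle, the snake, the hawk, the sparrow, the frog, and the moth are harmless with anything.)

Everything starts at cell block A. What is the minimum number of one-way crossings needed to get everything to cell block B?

Counting alone: the guard can take at most 1 across per trip to cell block B, so moving all 8 needs at least 8 loaded trips out, with a return between consecutive ones — at least 15 crossings.
The plan below uses exactly 15 crossings, so it is optimal:
1. Guard goes to cell block B with the gecko.  [cell block A: the beetle, the finch, the frog, the hawk, the moth, the snake, the sparrow | cell block B: the gecko]
2. Guard goes back to cell block A alone.  [cell block A: the beetle, the finch, the frog, the hawk, the moth, the snake, the sparrow | cell block B: the gecko]
3. Guard goes to cell block B with the beetle.  [cell block A: the finch, the frog, the hawk, the moth, the snake, the sparrow | cell block B: the beetle, the gecko]
4. Guard goes back to cell block A alone.  [cell block A: the finch, the frog, the hawk, the moth, the snake, the sparrow | cell block B: the beetle, the gecko]
5. Guard goes to cell block B with the snake.  [cell block A: the finch, the frog, the hawk, the moth, the sparrow | cell block B: the beetle, the gecko, the snake]
6. Guard goes back to cell block A alone.  [cell block A: the finch, the frog, the hawk, the moth, the sparrow | cell block B: the beetle, the gecko, the snake]
7. Guard goes to cell block B with the hawk.  [cell block A: the finch, the frog, the moth, the sparrow | cell block B: the beetle, the gecko, the hawk, the snake]
8. Guard goes back to cell block A alone.  [cell block A: the finch, the frog, the moth, the sparrow | cell block B: the beetle, the gecko, the hawk, the snake]
9. Guard goes to cell block B with the sparrow.  [cell block A: the finch, the frog, the moth | cell block B: the beetle, the gecko, the hawk, the snake, the sparrow]
10. Guard goes back to cell block A alone.  [cell block A: the finch, the frog, the moth | cell block B: the beetle, the gecko, the hawk, the snake, the sparrow]
11. Guard goes to cell block B with the frog.  [cell block A: the finch, the moth | cell block B: the beetle, the frog, the gecko, the hawk, the snake, the sparrow]
12. Guard goes back to cell block A alone.  [cell block A: the finch, the moth | cell block B: the beetle, the frog, the gecko, the hawk, the snake, the sparrow]
13. Guard goes to cell block B with the moth.  [cell block A: the finch | cell block B: the beetle, the frog, the gecko, the hawk, the moth, the snake, the sparrow]
14. Guard goes back to cell block A alone.  [cell block A: the finch | cell block B: the beetle, the frog, the gecko, the hawk, the moth, the snake, the sparrow]
15. Guard goes to cell block B with the finch.  [cell block A: — | cell block B: the beetle, the finch, the frog, the gecko, the hawk, the moth, the snake, the sparrow]

15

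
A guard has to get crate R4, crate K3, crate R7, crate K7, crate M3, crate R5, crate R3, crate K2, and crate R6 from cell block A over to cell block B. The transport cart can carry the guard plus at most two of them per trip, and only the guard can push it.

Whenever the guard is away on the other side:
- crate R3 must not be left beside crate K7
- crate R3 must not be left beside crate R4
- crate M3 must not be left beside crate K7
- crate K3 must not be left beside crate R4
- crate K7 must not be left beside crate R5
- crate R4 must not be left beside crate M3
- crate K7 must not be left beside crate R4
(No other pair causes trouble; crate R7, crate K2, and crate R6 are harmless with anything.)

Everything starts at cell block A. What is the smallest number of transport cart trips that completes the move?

15

Counting alone: the guard can take at most 2 across per trip to cell block B, so moving all 9 needs at least 5 loaded trips out, with a return between consecutive ones — at least 9 crossings.
The safety rule pushes this higher. Following every safe sequence of crossings, the most of the 9 that can be at cell block B as the transport cart arrives there on crossings 9, 11, 13 is 6, 7, 8 respectively — never all 9.
So no plan with fewer than 15 crossings exists, and this one achieves 15:
1. Guard goes to cell block B with crate K7 and crate R4.
2. Guard goes back to cell block A with crate R4.
3. Guard goes to cell block B with crate K3 and crate R4.
4. Guard goes back to cell block A with crate R4.
5. Guard goes to cell block B with crate R4 and crate R7.
6. Guard goes back to cell block A with crate R4.
7. Guard goes to cell block B with crate K2 and crate R4.
8. Guard goes back to cell block A with crate R4.
9. Guard goes to cell block B with crate R4 and crate R6.
10. Guard goes back to cell block A with crate R4.
11. Guard goes to cell block B with crate M3 and crate R3.
12. Guard goes back to cell block A with crate K7.
13. Guard goes to cell block B with crate R4 and crate R5.
14. Guard goes back to cell block A with crate R4.
15. Guard goes to cell block B with crate K7 and crate R4.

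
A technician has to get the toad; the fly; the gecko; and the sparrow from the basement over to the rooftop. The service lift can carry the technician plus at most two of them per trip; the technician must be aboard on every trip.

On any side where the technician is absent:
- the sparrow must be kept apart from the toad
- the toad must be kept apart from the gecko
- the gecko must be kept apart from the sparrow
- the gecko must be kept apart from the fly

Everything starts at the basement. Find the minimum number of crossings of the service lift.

5

Counting alone: the technician can take at most 2 across per trip to the rooftop, so moving all 4 needs at least 2 loaded trips out, with a return between consecutive ones — at least 3 crossings.
The safety rule pushes this higher. Following every safe sequence of crossings, the most of the 4 that can be at the rooftop as the service lift arrives there on crossing 3 is 3 — never all 4.
So no plan with fewer than 5 crossings exists, and this one achieves 5:
1. Technician goes to the rooftop with the gecko and the toad.
2. Technician goes back to the basement with the toad.
3. Technician goes to the rooftop with the fly and the toad.
4. Technician goes back to the basement with the gecko.
5. Technician goes to the rooftop with the gecko and the sparrow.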